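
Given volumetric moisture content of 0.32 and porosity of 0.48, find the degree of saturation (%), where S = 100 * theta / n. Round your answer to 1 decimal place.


Step 1: S = 100 * theta_v / n
Step 2: S = 100 * 0.32 / 0.48
Step 3: S = 66.7%

66.7


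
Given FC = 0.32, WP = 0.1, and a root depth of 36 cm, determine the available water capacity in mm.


Step 1: Available water = (FC - WP) * depth * 10
Step 2: AW = (0.32 - 0.1) * 36 * 10
Step 3: AW = 0.22 * 36 * 10
Step 4: AW = 79.2 mm

79.2


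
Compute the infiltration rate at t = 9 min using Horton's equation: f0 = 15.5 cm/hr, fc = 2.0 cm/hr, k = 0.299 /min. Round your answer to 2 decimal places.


Step 1: f = fc + (f0 - fc) * exp(-k * t)
Step 2: exp(-0.299 * 9) = 0.067813
Step 3: f = 2.0 + (15.5 - 2.0) * 0.067813
Step 4: f = 2.0 + 13.5 * 0.067813
Step 5: f = 2.92 cm/hr

2.92


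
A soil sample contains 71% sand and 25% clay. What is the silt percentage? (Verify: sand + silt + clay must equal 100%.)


Step 1: sand + silt + clay = 100%
Step 2: silt = 100 - sand - clay
Step 3: silt = 100 - 71 - 25
Step 4: silt = 4%

4


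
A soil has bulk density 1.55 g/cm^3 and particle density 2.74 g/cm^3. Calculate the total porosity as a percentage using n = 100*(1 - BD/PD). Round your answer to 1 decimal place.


Step 1: Formula: n = 100 * (1 - BD / PD)
Step 2: n = 100 * (1 - 1.55 / 2.74)
Step 3: n = 100 * (1 - 0.56569)
Step 4: n = 43.4%

43.4


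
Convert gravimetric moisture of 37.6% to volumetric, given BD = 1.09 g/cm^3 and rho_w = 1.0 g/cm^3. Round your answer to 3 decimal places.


Step 1: theta = (w / 100) * BD / rho_w
Step 2: theta = (37.6 / 100) * 1.09 / 1.0
Step 3: theta = 0.376 * 1.09
Step 4: theta = 0.41

0.41


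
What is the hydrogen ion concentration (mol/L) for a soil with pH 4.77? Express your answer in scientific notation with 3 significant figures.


Step 1: [H+] = 10^(-pH)
Step 2: [H+] = 10^(-4.77)
Step 3: [H+] = 1.70e-05 mol/L

1.70e-05


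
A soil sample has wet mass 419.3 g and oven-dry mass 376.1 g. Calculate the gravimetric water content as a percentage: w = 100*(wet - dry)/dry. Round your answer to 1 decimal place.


Step 1: Water mass = wet - dry = 419.3 - 376.1 = 43.2 g
Step 2: w = 100 * water mass / dry mass
Step 3: w = 100 * 43.2 / 376.1 = 11.5%

11.5


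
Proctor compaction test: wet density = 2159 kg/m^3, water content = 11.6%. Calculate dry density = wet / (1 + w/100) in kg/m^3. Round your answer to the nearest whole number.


Step 1: Dry density = wet density / (1 + w/100)
Step 2: Dry density = 2159 / (1 + 11.6/100)
Step 3: Dry density = 2159 / 1.116
Step 4: Dry density = 1935 kg/m^3

1935


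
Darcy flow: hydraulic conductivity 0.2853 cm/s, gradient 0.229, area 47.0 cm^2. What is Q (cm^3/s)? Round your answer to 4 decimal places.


Step 1: Apply Darcy's law: Q = K * i * A
Step 2: Q = 0.2853 * 0.229 * 47.0
Step 3: Q = 3.0707 cm^3/s

3.0707


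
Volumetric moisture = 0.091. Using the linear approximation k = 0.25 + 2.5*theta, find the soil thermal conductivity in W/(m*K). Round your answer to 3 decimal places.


Step 1: k = 0.25 + 2.5 * theta
Step 2: k = 0.25 + 2.5 * 0.091
Step 3: k = 0.25 + 0.228
Step 4: k = 0.478 W/(m*K)

0.478


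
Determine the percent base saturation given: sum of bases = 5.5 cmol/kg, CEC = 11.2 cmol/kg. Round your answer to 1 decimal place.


Step 1: BS = 100 * (sum of bases) / CEC
Step 2: BS = 100 * 5.5 / 11.2
Step 3: BS = 49.1%

49.1


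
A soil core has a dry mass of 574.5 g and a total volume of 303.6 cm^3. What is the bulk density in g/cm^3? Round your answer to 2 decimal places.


Step 1: Identify the formula: BD = dry mass / volume
Step 2: Substitute values: BD = 574.5 / 303.6
Step 3: BD = 1.89 g/cm^3

1.89


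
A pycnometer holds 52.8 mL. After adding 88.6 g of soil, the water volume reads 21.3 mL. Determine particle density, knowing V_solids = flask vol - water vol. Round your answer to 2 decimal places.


Step 1: Volume of solids = flask volume - water volume with soil
Step 2: V_solids = 52.8 - 21.3 = 31.5 mL
Step 3: Particle density = mass / V_solids = 88.6 / 31.5 = 2.81 g/cm^3

2.81


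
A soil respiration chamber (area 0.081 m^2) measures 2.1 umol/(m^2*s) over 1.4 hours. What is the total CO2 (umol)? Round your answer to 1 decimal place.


Step 1: Convert time to seconds: 1.4 hr * 3600 = 5040.0 s
Step 2: Total = flux * area * time_s
Step 3: Total = 2.1 * 0.081 * 5040.0
Step 4: Total = 857.3 umol

857.3


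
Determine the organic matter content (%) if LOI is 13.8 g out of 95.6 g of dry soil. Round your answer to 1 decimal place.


Step 1: OM% = 100 * LOI / sample mass
Step 2: OM = 100 * 13.8 / 95.6
Step 3: OM = 14.4%

14.4


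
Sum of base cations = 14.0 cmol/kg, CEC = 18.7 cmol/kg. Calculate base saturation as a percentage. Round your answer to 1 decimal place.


Step 1: BS = 100 * (sum of bases) / CEC
Step 2: BS = 100 * 14.0 / 18.7
Step 3: BS = 74.9%

74.9


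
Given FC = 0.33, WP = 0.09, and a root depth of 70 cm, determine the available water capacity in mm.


Step 1: Available water = (FC - WP) * depth * 10
Step 2: AW = (0.33 - 0.09) * 70 * 10
Step 3: AW = 0.24 * 70 * 10
Step 4: AW = 168.0 mm

168.0


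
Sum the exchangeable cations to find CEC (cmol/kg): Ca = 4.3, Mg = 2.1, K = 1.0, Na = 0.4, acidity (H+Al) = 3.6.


Step 1: CEC = Ca + Mg + K + Na + (H+Al)
Step 2: CEC = 4.3 + 2.1 + 1.0 + 0.4 + 3.6
Step 3: CEC = 11.4 cmol/kg

11.4


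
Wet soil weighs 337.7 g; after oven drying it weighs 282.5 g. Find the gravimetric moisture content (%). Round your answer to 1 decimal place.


Step 1: Water mass = wet - dry = 337.7 - 282.5 = 55.2 g
Step 2: w = 100 * water mass / dry mass
Step 3: w = 100 * 55.2 / 282.5 = 19.5%

19.5


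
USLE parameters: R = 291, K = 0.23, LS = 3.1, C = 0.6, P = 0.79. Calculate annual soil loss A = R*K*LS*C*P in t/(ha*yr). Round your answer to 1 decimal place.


Step 1: A = R * K * LS * C * P
Step 2: R * K = 291 * 0.23 = 66.93
Step 3: (R*K) * LS = 66.93 * 3.1 = 207.483
Step 4: * C * P = 207.483 * 0.6 * 0.79 = 98.3
Step 5: A = 98.3 t/(ha*yr)

98.3


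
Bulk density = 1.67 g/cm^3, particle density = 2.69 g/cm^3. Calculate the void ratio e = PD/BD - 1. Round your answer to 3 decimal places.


Step 1: e = PD / BD - 1
Step 2: e = 2.69 / 1.67 - 1
Step 3: e = 1.61078 - 1
Step 4: e = 0.611

0.611


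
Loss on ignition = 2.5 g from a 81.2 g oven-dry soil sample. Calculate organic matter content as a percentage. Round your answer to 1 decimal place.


Step 1: OM% = 100 * LOI / sample mass
Step 2: OM = 100 * 2.5 / 81.2
Step 3: OM = 3.1%

3.1


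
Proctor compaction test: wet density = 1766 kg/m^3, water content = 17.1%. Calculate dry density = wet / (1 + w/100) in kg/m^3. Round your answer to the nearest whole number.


Step 1: Dry density = wet density / (1 + w/100)
Step 2: Dry density = 1766 / (1 + 17.1/100)
Step 3: Dry density = 1766 / 1.171
Step 4: Dry density = 1508 kg/m^3

1508


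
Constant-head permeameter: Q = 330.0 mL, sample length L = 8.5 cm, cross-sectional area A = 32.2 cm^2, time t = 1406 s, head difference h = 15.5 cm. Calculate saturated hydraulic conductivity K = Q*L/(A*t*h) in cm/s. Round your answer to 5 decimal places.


Step 1: K = Q * L / (A * t * h)
Step 2: Numerator = 330.0 * 8.5 = 2805.0
Step 3: Denominator = 32.2 * 1406 * 15.5 = 701734.6
Step 4: K = 2805.0 / 701734.6 = 0.004 cm/s

0.004


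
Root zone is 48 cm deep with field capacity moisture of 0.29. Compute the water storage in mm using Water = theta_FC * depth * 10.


Step 1: Water (mm) = theta_FC * depth (cm) * 10
Step 2: Water = 0.29 * 48 * 10
Step 3: Water = 139.2 mm

139.2


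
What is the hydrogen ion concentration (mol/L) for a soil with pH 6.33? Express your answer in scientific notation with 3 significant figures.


Step 1: [H+] = 10^(-pH)
Step 2: [H+] = 10^(-6.33)
Step 3: [H+] = 4.68e-07 mol/L

4.68e-07


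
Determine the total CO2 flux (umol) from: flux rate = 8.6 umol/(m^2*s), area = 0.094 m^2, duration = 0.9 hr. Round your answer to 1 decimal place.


Step 1: Convert time to seconds: 0.9 hr * 3600 = 3240.0 s
Step 2: Total = flux * area * time_s
Step 3: Total = 8.6 * 0.094 * 3240.0
Step 4: Total = 2619.2 umol

2619.2


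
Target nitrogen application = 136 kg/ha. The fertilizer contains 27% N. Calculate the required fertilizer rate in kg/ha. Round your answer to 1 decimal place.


Step 1: Fertilizer rate = target N / (N content / 100)
Step 2: Rate = 136 / (27 / 100)
Step 3: Rate = 136 / 0.27
Step 4: Rate = 503.7 kg/ha

503.7


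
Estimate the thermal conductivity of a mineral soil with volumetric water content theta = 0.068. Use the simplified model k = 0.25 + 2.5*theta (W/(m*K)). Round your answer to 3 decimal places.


Step 1: k = 0.25 + 2.5 * theta
Step 2: k = 0.25 + 2.5 * 0.068
Step 3: k = 0.25 + 0.17
Step 4: k = 0.42 W/(m*K)

0.42


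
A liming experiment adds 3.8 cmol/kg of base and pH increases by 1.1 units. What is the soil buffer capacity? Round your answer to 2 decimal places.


Step 1: BC = change in base / change in pH
Step 2: BC = 3.8 / 1.1
Step 3: BC = 3.45 cmol/(kg*pH unit)

3.45


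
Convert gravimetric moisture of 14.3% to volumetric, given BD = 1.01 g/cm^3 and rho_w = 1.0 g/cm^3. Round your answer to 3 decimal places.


Step 1: theta = (w / 100) * BD / rho_w
Step 2: theta = (14.3 / 100) * 1.01 / 1.0
Step 3: theta = 0.143 * 1.01
Step 4: theta = 0.144

0.144


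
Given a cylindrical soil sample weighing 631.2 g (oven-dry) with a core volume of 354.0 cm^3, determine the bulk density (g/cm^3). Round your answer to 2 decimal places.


Step 1: Identify the formula: BD = dry mass / volume
Step 2: Substitute values: BD = 631.2 / 354.0
Step 3: BD = 1.78 g/cm^3

1.78


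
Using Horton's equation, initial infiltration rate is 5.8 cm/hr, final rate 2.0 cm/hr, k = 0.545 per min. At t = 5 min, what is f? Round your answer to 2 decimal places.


Step 1: f = fc + (f0 - fc) * exp(-k * t)
Step 2: exp(-0.545 * 5) = 0.065546
Step 3: f = 2.0 + (5.8 - 2.0) * 0.065546
Step 4: f = 2.0 + 3.8 * 0.065546
Step 5: f = 2.25 cm/hr

2.25


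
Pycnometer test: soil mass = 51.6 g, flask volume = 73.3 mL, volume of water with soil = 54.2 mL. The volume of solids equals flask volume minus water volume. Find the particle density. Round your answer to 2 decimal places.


Step 1: Volume of solids = flask volume - water volume with soil
Step 2: V_solids = 73.3 - 54.2 = 19.1 mL
Step 3: Particle density = mass / V_solids = 51.6 / 19.1 = 2.7 g/cm^3

2.7


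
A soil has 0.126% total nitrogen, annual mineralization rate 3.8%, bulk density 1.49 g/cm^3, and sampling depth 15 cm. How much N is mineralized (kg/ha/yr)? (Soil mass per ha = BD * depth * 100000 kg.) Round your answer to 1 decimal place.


Step 1: Soil mass per ha = BD * depth * 100000 = 1.49 * 15 * 100000 = 2235000 kg
Step 2: Total N pool = soil mass * N%/100 = 2235000 * 0.126/100 = 2816.1 kg/ha
Step 3: N mineralized = N pool * rate%/100 = 2816.1 * 3.8/100 = 107.0 kg/ha/yr

107.0


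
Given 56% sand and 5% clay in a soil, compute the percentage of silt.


Step 1: sand + silt + clay = 100%
Step 2: silt = 100 - sand - clay
Step 3: silt = 100 - 56 - 5
Step 4: silt = 39%

39


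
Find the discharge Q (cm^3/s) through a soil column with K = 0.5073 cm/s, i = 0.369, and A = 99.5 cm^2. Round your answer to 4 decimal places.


Step 1: Apply Darcy's law: Q = K * i * A
Step 2: Q = 0.5073 * 0.369 * 99.5
Step 3: Q = 18.6258 cm^3/s

18.6258


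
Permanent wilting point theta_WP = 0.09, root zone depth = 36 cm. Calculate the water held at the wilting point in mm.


Step 1: Water (mm) = theta_WP * depth * 10
Step 2: Water = 0.09 * 36 * 10
Step 3: Water = 32.4 mm

32.4


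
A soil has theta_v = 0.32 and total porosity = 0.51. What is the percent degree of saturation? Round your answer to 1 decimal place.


Step 1: S = 100 * theta_v / n
Step 2: S = 100 * 0.32 / 0.51
Step 3: S = 62.7%

62.7


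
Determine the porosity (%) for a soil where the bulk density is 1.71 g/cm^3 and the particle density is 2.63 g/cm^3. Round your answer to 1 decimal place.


Step 1: Formula: n = 100 * (1 - BD / PD)
Step 2: n = 100 * (1 - 1.71 / 2.63)
Step 3: n = 100 * (1 - 0.65019)
Step 4: n = 35.0%

35.0


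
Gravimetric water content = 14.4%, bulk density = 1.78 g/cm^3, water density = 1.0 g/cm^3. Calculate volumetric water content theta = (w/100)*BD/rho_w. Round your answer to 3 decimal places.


Step 1: theta = (w / 100) * BD / rho_w
Step 2: theta = (14.4 / 100) * 1.78 / 1.0
Step 3: theta = 0.144 * 1.78
Step 4: theta = 0.256

0.256


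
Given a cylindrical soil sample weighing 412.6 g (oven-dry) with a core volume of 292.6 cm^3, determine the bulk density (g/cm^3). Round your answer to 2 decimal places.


Step 1: Identify the formula: BD = dry mass / volume
Step 2: Substitute values: BD = 412.6 / 292.6
Step 3: BD = 1.41 g/cm^3

1.41


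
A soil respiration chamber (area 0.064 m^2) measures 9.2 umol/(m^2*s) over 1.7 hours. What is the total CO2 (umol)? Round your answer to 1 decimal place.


Step 1: Convert time to seconds: 1.7 hr * 3600 = 6120.0 s
Step 2: Total = flux * area * time_s
Step 3: Total = 9.2 * 0.064 * 6120.0
Step 4: Total = 3603.5 umol

3603.5


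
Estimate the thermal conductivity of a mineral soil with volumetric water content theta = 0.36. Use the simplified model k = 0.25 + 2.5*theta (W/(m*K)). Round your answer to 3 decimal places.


Step 1: k = 0.25 + 2.5 * theta
Step 2: k = 0.25 + 2.5 * 0.36
Step 3: k = 0.25 + 0.9
Step 4: k = 1.15 W/(m*K)

1.15


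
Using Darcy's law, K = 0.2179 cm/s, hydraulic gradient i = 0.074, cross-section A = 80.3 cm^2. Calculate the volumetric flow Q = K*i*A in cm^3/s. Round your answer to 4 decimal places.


Step 1: Apply Darcy's law: Q = K * i * A
Step 2: Q = 0.2179 * 0.074 * 80.3
Step 3: Q = 1.2948 cm^3/s

1.2948


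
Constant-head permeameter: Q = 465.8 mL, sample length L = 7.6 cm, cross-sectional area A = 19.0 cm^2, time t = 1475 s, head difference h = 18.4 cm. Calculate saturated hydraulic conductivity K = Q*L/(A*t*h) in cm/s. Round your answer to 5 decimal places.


Step 1: K = Q * L / (A * t * h)
Step 2: Numerator = 465.8 * 7.6 = 3540.08
Step 3: Denominator = 19.0 * 1475 * 18.4 = 515660.0
Step 4: K = 3540.08 / 515660.0 = 0.00687 cm/s

0.00687


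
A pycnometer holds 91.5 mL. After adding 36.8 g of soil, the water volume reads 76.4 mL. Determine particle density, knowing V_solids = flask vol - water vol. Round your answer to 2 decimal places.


Step 1: Volume of solids = flask volume - water volume with soil
Step 2: V_solids = 91.5 - 76.4 = 15.1 mL
Step 3: Particle density = mass / V_solids = 36.8 / 15.1 = 2.44 g/cm^3

2.44


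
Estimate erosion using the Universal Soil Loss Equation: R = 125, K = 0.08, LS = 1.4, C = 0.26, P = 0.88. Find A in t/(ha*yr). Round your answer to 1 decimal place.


Step 1: A = R * K * LS * C * P
Step 2: R * K = 125 * 0.08 = 10.0
Step 3: (R*K) * LS = 10.0 * 1.4 = 14.0
Step 4: * C * P = 14.0 * 0.26 * 0.88 = 3.2
Step 5: A = 3.2 t/(ha*yr)

3.2


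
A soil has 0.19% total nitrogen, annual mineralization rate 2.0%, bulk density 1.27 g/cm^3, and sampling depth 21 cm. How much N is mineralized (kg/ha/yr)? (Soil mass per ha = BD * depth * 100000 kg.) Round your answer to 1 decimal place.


Step 1: Soil mass per ha = BD * depth * 100000 = 1.27 * 21 * 100000 = 2667000 kg
Step 2: Total N pool = soil mass * N%/100 = 2667000 * 0.19/100 = 5067.3 kg/ha
Step 3: N mineralized = N pool * rate%/100 = 5067.3 * 2.0/100 = 101.3 kg/ha/yr

101.3


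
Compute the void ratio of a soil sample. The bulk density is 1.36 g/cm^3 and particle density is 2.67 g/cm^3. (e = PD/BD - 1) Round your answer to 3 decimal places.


Step 1: e = PD / BD - 1
Step 2: e = 2.67 / 1.36 - 1
Step 3: e = 1.96324 - 1
Step 4: e = 0.963

0.963


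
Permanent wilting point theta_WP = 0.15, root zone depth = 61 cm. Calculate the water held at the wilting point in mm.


Step 1: Water (mm) = theta_WP * depth * 10
Step 2: Water = 0.15 * 61 * 10
Step 3: Water = 91.5 mm

91.5


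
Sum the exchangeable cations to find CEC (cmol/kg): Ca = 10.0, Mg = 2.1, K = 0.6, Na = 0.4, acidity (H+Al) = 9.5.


Step 1: CEC = Ca + Mg + K + Na + (H+Al)
Step 2: CEC = 10.0 + 2.1 + 0.6 + 0.4 + 9.5
Step 3: CEC = 22.6 cmol/kg

22.6


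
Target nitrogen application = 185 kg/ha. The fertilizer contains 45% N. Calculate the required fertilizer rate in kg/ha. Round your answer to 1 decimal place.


Step 1: Fertilizer rate = target N / (N content / 100)
Step 2: Rate = 185 / (45 / 100)
Step 3: Rate = 185 / 0.45
Step 4: Rate = 411.1 kg/ha

411.1


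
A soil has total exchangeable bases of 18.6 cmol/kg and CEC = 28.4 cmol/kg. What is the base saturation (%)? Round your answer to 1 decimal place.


Step 1: BS = 100 * (sum of bases) / CEC
Step 2: BS = 100 * 18.6 / 28.4
Step 3: BS = 65.5%

65.5


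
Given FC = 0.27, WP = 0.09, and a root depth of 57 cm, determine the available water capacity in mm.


Step 1: Available water = (FC - WP) * depth * 10
Step 2: AW = (0.27 - 0.09) * 57 * 10
Step 3: AW = 0.18 * 57 * 10
Step 4: AW = 102.6 mm

102.6


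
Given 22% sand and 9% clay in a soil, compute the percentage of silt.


Step 1: sand + silt + clay = 100%
Step 2: silt = 100 - sand - clay
Step 3: silt = 100 - 22 - 9
Step 4: silt = 69%

69


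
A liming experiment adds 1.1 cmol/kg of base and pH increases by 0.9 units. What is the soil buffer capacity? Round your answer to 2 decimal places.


Step 1: BC = change in base / change in pH
Step 2: BC = 1.1 / 0.9
Step 3: BC = 1.22 cmol/(kg*pH unit)

1.22


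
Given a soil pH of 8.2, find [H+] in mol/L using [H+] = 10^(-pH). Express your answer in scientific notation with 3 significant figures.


Step 1: [H+] = 10^(-pH)
Step 2: [H+] = 10^(-8.2)
Step 3: [H+] = 6.31e-09 mol/L

6.31e-09


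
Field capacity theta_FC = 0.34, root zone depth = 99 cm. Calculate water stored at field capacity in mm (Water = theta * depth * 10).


Step 1: Water (mm) = theta_FC * depth (cm) * 10
Step 2: Water = 0.34 * 99 * 10
Step 3: Water = 336.6 mm

336.6


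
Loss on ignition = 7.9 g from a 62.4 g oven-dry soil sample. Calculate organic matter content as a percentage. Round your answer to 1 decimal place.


Step 1: OM% = 100 * LOI / sample mass
Step 2: OM = 100 * 7.9 / 62.4
Step 3: OM = 12.7%

12.7


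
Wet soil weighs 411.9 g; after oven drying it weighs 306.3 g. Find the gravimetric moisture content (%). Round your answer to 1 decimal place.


Step 1: Water mass = wet - dry = 411.9 - 306.3 = 105.6 g
Step 2: w = 100 * water mass / dry mass
Step 3: w = 100 * 105.6 / 306.3 = 34.5%

34.5


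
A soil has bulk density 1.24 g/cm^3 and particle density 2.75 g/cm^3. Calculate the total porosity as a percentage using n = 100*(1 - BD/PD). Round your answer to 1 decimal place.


Step 1: Formula: n = 100 * (1 - BD / PD)
Step 2: n = 100 * (1 - 1.24 / 2.75)
Step 3: n = 100 * (1 - 0.45091)
Step 4: n = 54.9%

54.9


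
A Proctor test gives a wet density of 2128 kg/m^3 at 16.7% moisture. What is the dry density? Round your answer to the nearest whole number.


Step 1: Dry density = wet density / (1 + w/100)
Step 2: Dry density = 2128 / (1 + 16.7/100)
Step 3: Dry density = 2128 / 1.167
Step 4: Dry density = 1823 kg/m^3

1823


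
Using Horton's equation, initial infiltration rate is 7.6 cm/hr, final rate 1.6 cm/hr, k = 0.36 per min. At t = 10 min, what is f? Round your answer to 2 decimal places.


Step 1: f = fc + (f0 - fc) * exp(-k * t)
Step 2: exp(-0.36 * 10) = 0.027324
Step 3: f = 1.6 + (7.6 - 1.6) * 0.027324
Step 4: f = 1.6 + 6.0 * 0.027324
Step 5: f = 1.76 cm/hr

1.76


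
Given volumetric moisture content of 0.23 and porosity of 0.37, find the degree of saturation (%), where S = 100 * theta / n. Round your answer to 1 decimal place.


Step 1: S = 100 * theta_v / n
Step 2: S = 100 * 0.23 / 0.37
Step 3: S = 62.2%

62.2


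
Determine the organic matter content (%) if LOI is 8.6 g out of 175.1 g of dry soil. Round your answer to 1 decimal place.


Step 1: OM% = 100 * LOI / sample mass
Step 2: OM = 100 * 8.6 / 175.1
Step 3: OM = 4.9%

4.9


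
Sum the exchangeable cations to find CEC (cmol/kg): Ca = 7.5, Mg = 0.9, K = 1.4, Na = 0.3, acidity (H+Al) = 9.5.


Step 1: CEC = Ca + Mg + K + Na + (H+Al)
Step 2: CEC = 7.5 + 0.9 + 1.4 + 0.3 + 9.5
Step 3: CEC = 19.6 cmol/kg

19.6


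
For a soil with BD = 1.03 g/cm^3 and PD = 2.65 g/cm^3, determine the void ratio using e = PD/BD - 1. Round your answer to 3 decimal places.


Step 1: e = PD / BD - 1
Step 2: e = 2.65 / 1.03 - 1
Step 3: e = 2.57282 - 1
Step 4: e = 1.573

1.573


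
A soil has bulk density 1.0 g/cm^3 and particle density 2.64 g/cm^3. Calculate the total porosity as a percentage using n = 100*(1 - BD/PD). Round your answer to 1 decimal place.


Step 1: Formula: n = 100 * (1 - BD / PD)
Step 2: n = 100 * (1 - 1.0 / 2.64)
Step 3: n = 100 * (1 - 0.37879)
Step 4: n = 62.1%

62.1


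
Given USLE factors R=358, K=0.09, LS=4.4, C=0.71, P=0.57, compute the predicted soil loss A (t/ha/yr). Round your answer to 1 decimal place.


Step 1: A = R * K * LS * C * P
Step 2: R * K = 358 * 0.09 = 32.22
Step 3: (R*K) * LS = 32.22 * 4.4 = 141.768
Step 4: * C * P = 141.768 * 0.71 * 0.57 = 57.4
Step 5: A = 57.4 t/(ha*yr)

57.4


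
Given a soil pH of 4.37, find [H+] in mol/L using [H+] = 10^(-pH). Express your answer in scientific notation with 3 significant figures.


Step 1: [H+] = 10^(-pH)
Step 2: [H+] = 10^(-4.37)
Step 3: [H+] = 4.27e-05 mol/L

4.27e-05


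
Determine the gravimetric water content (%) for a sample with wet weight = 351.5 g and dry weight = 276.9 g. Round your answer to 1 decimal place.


Step 1: Water mass = wet - dry = 351.5 - 276.9 = 74.6 g
Step 2: w = 100 * water mass / dry mass
Step 3: w = 100 * 74.6 / 276.9 = 26.9%

26.9


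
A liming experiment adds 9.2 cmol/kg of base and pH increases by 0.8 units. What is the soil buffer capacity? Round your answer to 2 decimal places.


Step 1: BC = change in base / change in pH
Step 2: BC = 9.2 / 0.8
Step 3: BC = 11.5 cmol/(kg*pH unit)

11.5


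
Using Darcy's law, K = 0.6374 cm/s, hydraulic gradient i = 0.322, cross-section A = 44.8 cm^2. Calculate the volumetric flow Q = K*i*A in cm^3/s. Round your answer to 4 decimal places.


Step 1: Apply Darcy's law: Q = K * i * A
Step 2: Q = 0.6374 * 0.322 * 44.8
Step 3: Q = 9.1949 cm^3/s

9.1949


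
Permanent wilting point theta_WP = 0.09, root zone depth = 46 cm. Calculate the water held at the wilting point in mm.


Step 1: Water (mm) = theta_WP * depth * 10
Step 2: Water = 0.09 * 46 * 10
Step 3: Water = 41.4 mm

41.4


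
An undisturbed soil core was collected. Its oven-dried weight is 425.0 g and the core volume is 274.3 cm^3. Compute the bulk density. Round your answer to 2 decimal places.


Step 1: Identify the formula: BD = dry mass / volume
Step 2: Substitute values: BD = 425.0 / 274.3
Step 3: BD = 1.55 g/cm^3

1.55


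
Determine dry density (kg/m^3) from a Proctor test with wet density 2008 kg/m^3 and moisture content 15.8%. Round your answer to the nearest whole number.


Step 1: Dry density = wet density / (1 + w/100)
Step 2: Dry density = 2008 / (1 + 15.8/100)
Step 3: Dry density = 2008 / 1.158
Step 4: Dry density = 1734 kg/m^3

1734


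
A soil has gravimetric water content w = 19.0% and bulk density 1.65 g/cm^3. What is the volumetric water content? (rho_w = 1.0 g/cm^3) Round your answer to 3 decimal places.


Step 1: theta = (w / 100) * BD / rho_w
Step 2: theta = (19.0 / 100) * 1.65 / 1.0
Step 3: theta = 0.19 * 1.65
Step 4: theta = 0.314

0.314


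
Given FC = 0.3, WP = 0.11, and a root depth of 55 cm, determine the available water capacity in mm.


Step 1: Available water = (FC - WP) * depth * 10
Step 2: AW = (0.3 - 0.11) * 55 * 10
Step 3: AW = 0.19 * 55 * 10
Step 4: AW = 104.5 mm

104.5


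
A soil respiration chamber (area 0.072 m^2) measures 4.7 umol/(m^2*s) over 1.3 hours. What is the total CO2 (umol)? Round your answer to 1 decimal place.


Step 1: Convert time to seconds: 1.3 hr * 3600 = 4680.0 s
Step 2: Total = flux * area * time_s
Step 3: Total = 4.7 * 0.072 * 4680.0
Step 4: Total = 1583.7 umol

1583.7


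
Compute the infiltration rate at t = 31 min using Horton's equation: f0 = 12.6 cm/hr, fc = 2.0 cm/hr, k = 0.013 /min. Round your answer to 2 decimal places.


Step 1: f = fc + (f0 - fc) * exp(-k * t)
Step 2: exp(-0.013 * 31) = 0.668312
Step 3: f = 2.0 + (12.6 - 2.0) * 0.668312
Step 4: f = 2.0 + 10.6 * 0.668312
Step 5: f = 9.08 cm/hr

9.08


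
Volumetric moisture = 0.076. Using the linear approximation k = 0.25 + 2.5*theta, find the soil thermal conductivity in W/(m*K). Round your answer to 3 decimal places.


Step 1: k = 0.25 + 2.5 * theta
Step 2: k = 0.25 + 2.5 * 0.076
Step 3: k = 0.25 + 0.19
Step 4: k = 0.44 W/(m*K)

0.44


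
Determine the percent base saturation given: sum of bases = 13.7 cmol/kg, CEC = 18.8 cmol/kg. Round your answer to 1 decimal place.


Step 1: BS = 100 * (sum of bases) / CEC
Step 2: BS = 100 * 13.7 / 18.8
Step 3: BS = 72.9%

72.9


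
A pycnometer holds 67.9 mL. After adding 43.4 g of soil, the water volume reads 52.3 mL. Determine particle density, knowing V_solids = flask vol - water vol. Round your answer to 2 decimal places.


Step 1: Volume of solids = flask volume - water volume with soil
Step 2: V_solids = 67.9 - 52.3 = 15.6 mL
Step 3: Particle density = mass / V_solids = 43.4 / 15.6 = 2.78 g/cm^3

2.78


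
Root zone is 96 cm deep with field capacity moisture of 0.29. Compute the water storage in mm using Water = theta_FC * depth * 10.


Step 1: Water (mm) = theta_FC * depth (cm) * 10
Step 2: Water = 0.29 * 96 * 10
Step 3: Water = 278.4 mm

278.4


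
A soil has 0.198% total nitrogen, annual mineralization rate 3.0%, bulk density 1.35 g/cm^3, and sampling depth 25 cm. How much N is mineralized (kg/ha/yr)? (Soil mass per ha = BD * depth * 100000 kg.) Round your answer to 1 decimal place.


Step 1: Soil mass per ha = BD * depth * 100000 = 1.35 * 25 * 100000 = 3375000 kg
Step 2: Total N pool = soil mass * N%/100 = 3375000 * 0.198/100 = 6682.5 kg/ha
Step 3: N mineralized = N pool * rate%/100 = 6682.5 * 3.0/100 = 200.5 kg/ha/yr

200.5


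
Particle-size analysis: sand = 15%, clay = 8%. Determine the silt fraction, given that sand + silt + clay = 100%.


Step 1: sand + silt + clay = 100%
Step 2: silt = 100 - sand - clay
Step 3: silt = 100 - 15 - 8
Step 4: silt = 77%

77


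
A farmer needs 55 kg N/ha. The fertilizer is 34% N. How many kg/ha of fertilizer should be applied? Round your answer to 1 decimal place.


Step 1: Fertilizer rate = target N / (N content / 100)
Step 2: Rate = 55 / (34 / 100)
Step 3: Rate = 55 / 0.34
Step 4: Rate = 161.8 kg/ha

161.8


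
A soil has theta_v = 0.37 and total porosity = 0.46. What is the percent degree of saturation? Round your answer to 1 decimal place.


Step 1: S = 100 * theta_v / n
Step 2: S = 100 * 0.37 / 0.46
Step 3: S = 80.4%

80.4


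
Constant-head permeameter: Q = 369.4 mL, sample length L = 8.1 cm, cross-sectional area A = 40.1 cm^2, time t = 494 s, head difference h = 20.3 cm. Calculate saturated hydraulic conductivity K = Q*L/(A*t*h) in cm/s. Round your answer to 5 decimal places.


Step 1: K = Q * L / (A * t * h)
Step 2: Numerator = 369.4 * 8.1 = 2992.14
Step 3: Denominator = 40.1 * 494 * 20.3 = 402130.82
Step 4: K = 2992.14 / 402130.82 = 0.00744 cm/s

0.00744


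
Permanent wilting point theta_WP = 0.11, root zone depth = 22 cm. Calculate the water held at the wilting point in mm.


Step 1: Water (mm) = theta_WP * depth * 10
Step 2: Water = 0.11 * 22 * 10
Step 3: Water = 24.2 mm

24.2


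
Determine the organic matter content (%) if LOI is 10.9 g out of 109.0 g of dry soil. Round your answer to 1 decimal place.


Step 1: OM% = 100 * LOI / sample mass
Step 2: OM = 100 * 10.9 / 109.0
Step 3: OM = 10.0%

10.0


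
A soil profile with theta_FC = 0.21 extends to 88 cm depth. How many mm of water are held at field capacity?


Step 1: Water (mm) = theta_FC * depth (cm) * 10
Step 2: Water = 0.21 * 88 * 10
Step 3: Water = 184.8 mm

184.8


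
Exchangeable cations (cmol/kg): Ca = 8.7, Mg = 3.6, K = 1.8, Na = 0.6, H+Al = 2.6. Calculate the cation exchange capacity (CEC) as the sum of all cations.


Step 1: CEC = Ca + Mg + K + Na + (H+Al)
Step 2: CEC = 8.7 + 3.6 + 1.8 + 0.6 + 2.6
Step 3: CEC = 17.3 cmol/kg

17.3


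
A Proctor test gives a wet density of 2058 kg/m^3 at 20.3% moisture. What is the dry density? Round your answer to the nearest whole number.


Step 1: Dry density = wet density / (1 + w/100)
Step 2: Dry density = 2058 / (1 + 20.3/100)
Step 3: Dry density = 2058 / 1.203
Step 4: Dry density = 1711 kg/m^3

1711


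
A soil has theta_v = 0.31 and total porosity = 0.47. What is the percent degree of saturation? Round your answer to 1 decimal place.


Step 1: S = 100 * theta_v / n
Step 2: S = 100 * 0.31 / 0.47
Step 3: S = 66.0%

66.0


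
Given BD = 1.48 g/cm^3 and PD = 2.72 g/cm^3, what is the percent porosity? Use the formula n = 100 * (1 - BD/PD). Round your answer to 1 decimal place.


Step 1: Formula: n = 100 * (1 - BD / PD)
Step 2: n = 100 * (1 - 1.48 / 2.72)
Step 3: n = 100 * (1 - 0.54412)
Step 4: n = 45.6%

45.6


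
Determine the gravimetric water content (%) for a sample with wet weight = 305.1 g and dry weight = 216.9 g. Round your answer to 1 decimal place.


Step 1: Water mass = wet - dry = 305.1 - 216.9 = 88.2 g
Step 2: w = 100 * water mass / dry mass
Step 3: w = 100 * 88.2 / 216.9 = 40.7%

40.7


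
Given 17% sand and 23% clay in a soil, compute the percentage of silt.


Step 1: sand + silt + clay = 100%
Step 2: silt = 100 - sand - clay
Step 3: silt = 100 - 17 - 23
Step 4: silt = 60%

60


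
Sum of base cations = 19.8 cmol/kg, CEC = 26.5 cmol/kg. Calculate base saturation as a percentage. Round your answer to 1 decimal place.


Step 1: BS = 100 * (sum of bases) / CEC
Step 2: BS = 100 * 19.8 / 26.5
Step 3: BS = 74.7%

74.7


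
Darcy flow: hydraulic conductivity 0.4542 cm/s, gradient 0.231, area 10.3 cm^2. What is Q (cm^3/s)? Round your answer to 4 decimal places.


Step 1: Apply Darcy's law: Q = K * i * A
Step 2: Q = 0.4542 * 0.231 * 10.3
Step 3: Q = 1.0807 cm^3/s

1.0807


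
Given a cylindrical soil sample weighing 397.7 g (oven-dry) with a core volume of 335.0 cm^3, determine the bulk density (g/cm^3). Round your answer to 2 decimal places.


Step 1: Identify the formula: BD = dry mass / volume
Step 2: Substitute values: BD = 397.7 / 335.0
Step 3: BD = 1.19 g/cm^3

1.19


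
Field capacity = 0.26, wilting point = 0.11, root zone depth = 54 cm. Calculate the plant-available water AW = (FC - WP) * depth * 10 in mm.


Step 1: Available water = (FC - WP) * depth * 10
Step 2: AW = (0.26 - 0.11) * 54 * 10
Step 3: AW = 0.15 * 54 * 10
Step 4: AW = 81.0 mm

81.0


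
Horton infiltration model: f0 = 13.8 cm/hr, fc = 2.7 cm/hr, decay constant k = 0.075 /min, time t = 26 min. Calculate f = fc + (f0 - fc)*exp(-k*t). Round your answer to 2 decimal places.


Step 1: f = fc + (f0 - fc) * exp(-k * t)
Step 2: exp(-0.075 * 26) = 0.142274
Step 3: f = 2.7 + (13.8 - 2.7) * 0.142274
Step 4: f = 2.7 + 11.1 * 0.142274
Step 5: f = 4.28 cm/hr

4.28


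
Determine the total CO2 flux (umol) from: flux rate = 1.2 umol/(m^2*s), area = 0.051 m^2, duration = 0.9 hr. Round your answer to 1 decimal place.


Step 1: Convert time to seconds: 0.9 hr * 3600 = 3240.0 s
Step 2: Total = flux * area * time_s
Step 3: Total = 1.2 * 0.051 * 3240.0
Step 4: Total = 198.3 umol

198.3


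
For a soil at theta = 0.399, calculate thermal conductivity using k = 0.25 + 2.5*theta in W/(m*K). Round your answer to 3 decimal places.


Step 1: k = 0.25 + 2.5 * theta
Step 2: k = 0.25 + 2.5 * 0.399
Step 3: k = 0.25 + 0.998
Step 4: k = 1.248 W/(m*K)

1.248


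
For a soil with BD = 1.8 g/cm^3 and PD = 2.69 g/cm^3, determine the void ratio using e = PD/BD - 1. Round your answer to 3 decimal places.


Step 1: e = PD / BD - 1
Step 2: e = 2.69 / 1.8 - 1
Step 3: e = 1.49444 - 1
Step 4: e = 0.494

0.494


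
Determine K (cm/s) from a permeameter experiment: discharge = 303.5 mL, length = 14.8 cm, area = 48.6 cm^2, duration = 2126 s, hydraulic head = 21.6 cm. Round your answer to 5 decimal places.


Step 1: K = Q * L / (A * t * h)
Step 2: Numerator = 303.5 * 14.8 = 4491.8
Step 3: Denominator = 48.6 * 2126 * 21.6 = 2231789.76
Step 4: K = 4491.8 / 2231789.76 = 0.00201 cm/s

0.00201


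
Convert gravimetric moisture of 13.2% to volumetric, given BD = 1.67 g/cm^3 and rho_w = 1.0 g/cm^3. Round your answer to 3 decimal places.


Step 1: theta = (w / 100) * BD / rho_w
Step 2: theta = (13.2 / 100) * 1.67 / 1.0
Step 3: theta = 0.132 * 1.67
Step 4: theta = 0.22

0.22


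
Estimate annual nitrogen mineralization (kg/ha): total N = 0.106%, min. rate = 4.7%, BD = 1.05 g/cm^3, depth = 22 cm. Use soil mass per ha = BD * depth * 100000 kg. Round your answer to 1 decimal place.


Step 1: Soil mass per ha = BD * depth * 100000 = 1.05 * 22 * 100000 = 2310000 kg
Step 2: Total N pool = soil mass * N%/100 = 2310000 * 0.106/100 = 2448.6 kg/ha
Step 3: N mineralized = N pool * rate%/100 = 2448.6 * 4.7/100 = 115.1 kg/ha/yr

115.1


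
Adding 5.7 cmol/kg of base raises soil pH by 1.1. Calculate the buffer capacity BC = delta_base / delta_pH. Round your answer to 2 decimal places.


Step 1: BC = change in base / change in pH
Step 2: BC = 5.7 / 1.1
Step 3: BC = 5.18 cmol/(kg*pH unit)

5.18


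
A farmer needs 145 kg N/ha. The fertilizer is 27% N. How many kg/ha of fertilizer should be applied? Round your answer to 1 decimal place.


Step 1: Fertilizer rate = target N / (N content / 100)
Step 2: Rate = 145 / (27 / 100)
Step 3: Rate = 145 / 0.27
Step 4: Rate = 537.0 kg/ha

537.0


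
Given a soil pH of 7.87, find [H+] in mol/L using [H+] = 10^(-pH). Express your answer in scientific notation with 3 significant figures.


Step 1: [H+] = 10^(-pH)
Step 2: [H+] = 10^(-7.87)
Step 3: [H+] = 1.35e-08 mol/L

1.35e-08


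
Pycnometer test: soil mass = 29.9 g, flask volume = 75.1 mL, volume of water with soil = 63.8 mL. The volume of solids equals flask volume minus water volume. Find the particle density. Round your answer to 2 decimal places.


Step 1: Volume of solids = flask volume - water volume with soil
Step 2: V_solids = 75.1 - 63.8 = 11.3 mL
Step 3: Particle density = mass / V_solids = 29.9 / 11.3 = 2.65 g/cm^3

2.65


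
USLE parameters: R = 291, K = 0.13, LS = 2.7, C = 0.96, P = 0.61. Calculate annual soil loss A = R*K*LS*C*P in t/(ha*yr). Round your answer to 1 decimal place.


Step 1: A = R * K * LS * C * P
Step 2: R * K = 291 * 0.13 = 37.83
Step 3: (R*K) * LS = 37.83 * 2.7 = 102.141
Step 4: * C * P = 102.141 * 0.96 * 0.61 = 59.8
Step 5: A = 59.8 t/(ha*yr)

59.8


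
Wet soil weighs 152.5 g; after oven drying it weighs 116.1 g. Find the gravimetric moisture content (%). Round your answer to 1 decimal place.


Step 1: Water mass = wet - dry = 152.5 - 116.1 = 36.4 g
Step 2: w = 100 * water mass / dry mass
Step 3: w = 100 * 36.4 / 116.1 = 31.4%

31.4


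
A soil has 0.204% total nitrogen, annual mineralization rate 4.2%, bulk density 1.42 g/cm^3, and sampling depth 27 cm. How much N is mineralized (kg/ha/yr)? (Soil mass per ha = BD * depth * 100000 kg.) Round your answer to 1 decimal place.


Step 1: Soil mass per ha = BD * depth * 100000 = 1.42 * 27 * 100000 = 3834000 kg
Step 2: Total N pool = soil mass * N%/100 = 3834000 * 0.204/100 = 7821.36 kg/ha
Step 3: N mineralized = N pool * rate%/100 = 7821.36 * 4.2/100 = 328.5 kg/ha/yr

328.5


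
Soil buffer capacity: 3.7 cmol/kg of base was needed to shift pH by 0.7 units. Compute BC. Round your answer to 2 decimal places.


Step 1: BC = change in base / change in pH
Step 2: BC = 3.7 / 0.7
Step 3: BC = 5.29 cmol/(kg*pH unit)

5.29


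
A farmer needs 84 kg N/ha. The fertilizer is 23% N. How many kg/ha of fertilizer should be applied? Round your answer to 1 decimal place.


Step 1: Fertilizer rate = target N / (N content / 100)
Step 2: Rate = 84 / (23 / 100)
Step 3: Rate = 84 / 0.23
Step 4: Rate = 365.2 kg/ha

365.2


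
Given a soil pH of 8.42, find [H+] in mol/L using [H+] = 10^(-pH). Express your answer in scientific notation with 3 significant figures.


Step 1: [H+] = 10^(-pH)
Step 2: [H+] = 10^(-8.42)
Step 3: [H+] = 3.80e-09 mol/L

3.80e-09


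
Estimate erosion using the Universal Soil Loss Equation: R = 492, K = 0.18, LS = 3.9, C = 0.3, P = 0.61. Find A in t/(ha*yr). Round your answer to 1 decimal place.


Step 1: A = R * K * LS * C * P
Step 2: R * K = 492 * 0.18 = 88.56
Step 3: (R*K) * LS = 88.56 * 3.9 = 345.384
Step 4: * C * P = 345.384 * 0.3 * 0.61 = 63.2
Step 5: A = 63.2 t/(ha*yr)

63.2


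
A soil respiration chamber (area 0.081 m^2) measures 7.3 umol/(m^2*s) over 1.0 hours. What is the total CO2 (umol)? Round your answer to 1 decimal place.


Step 1: Convert time to seconds: 1.0 hr * 3600 = 3600.0 s
Step 2: Total = flux * area * time_s
Step 3: Total = 7.3 * 0.081 * 3600.0
Step 4: Total = 2128.7 umol

2128.7


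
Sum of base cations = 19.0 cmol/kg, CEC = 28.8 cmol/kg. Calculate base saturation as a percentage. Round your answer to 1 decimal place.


Step 1: BS = 100 * (sum of bases) / CEC
Step 2: BS = 100 * 19.0 / 28.8
Step 3: BS = 66.0%

66.0


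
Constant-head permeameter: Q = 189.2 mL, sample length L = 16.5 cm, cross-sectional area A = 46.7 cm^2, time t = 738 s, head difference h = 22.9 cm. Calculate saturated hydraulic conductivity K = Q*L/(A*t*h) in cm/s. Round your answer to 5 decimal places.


Step 1: K = Q * L / (A * t * h)
Step 2: Numerator = 189.2 * 16.5 = 3121.8
Step 3: Denominator = 46.7 * 738 * 22.9 = 789239.34
Step 4: K = 3121.8 / 789239.34 = 0.00396 cm/s

0.00396


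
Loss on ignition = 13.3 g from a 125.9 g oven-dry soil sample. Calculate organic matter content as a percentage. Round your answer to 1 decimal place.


Step 1: OM% = 100 * LOI / sample mass
Step 2: OM = 100 * 13.3 / 125.9
Step 3: OM = 10.6%

10.6


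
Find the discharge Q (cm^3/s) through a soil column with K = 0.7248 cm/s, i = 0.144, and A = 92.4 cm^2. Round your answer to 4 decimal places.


Step 1: Apply Darcy's law: Q = K * i * A
Step 2: Q = 0.7248 * 0.144 * 92.4
Step 3: Q = 9.6439 cm^3/s

9.6439


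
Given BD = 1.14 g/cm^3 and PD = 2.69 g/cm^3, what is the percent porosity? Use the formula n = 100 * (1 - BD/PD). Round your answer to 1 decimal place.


Step 1: Formula: n = 100 * (1 - BD / PD)
Step 2: n = 100 * (1 - 1.14 / 2.69)
Step 3: n = 100 * (1 - 0.42379)
Step 4: n = 57.6%

57.6


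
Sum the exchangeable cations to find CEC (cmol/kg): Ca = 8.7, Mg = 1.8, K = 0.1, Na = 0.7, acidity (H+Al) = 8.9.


Step 1: CEC = Ca + Mg + K + Na + (H+Al)
Step 2: CEC = 8.7 + 1.8 + 0.1 + 0.7 + 8.9
Step 3: CEC = 20.2 cmol/kg

20.2


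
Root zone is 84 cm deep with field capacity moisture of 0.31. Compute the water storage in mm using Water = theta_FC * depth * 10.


Step 1: Water (mm) = theta_FC * depth (cm) * 10
Step 2: Water = 0.31 * 84 * 10
Step 3: Water = 260.4 mm

260.4


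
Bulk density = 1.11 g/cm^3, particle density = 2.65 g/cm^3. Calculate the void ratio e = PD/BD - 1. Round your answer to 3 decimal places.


Step 1: e = PD / BD - 1
Step 2: e = 2.65 / 1.11 - 1
Step 3: e = 2.38739 - 1
Step 4: e = 1.387

1.387


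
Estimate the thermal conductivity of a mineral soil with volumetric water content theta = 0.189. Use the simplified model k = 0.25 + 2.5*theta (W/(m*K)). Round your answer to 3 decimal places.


Step 1: k = 0.25 + 2.5 * theta
Step 2: k = 0.25 + 2.5 * 0.189
Step 3: k = 0.25 + 0.473
Step 4: k = 0.723 W/(m*K)

0.723


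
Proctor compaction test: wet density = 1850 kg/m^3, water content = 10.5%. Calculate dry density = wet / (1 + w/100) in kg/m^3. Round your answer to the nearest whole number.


Step 1: Dry density = wet density / (1 + w/100)
Step 2: Dry density = 1850 / (1 + 10.5/100)
Step 3: Dry density = 1850 / 1.105
Step 4: Dry density = 1674 kg/m^3

1674
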